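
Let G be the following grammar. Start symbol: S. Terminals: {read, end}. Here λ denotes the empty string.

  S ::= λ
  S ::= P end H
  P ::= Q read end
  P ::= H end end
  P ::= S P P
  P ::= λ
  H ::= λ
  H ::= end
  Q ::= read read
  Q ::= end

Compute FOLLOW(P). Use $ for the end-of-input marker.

FIRST(H) = {λ, end}
FIRST(Q) = {end, read}
FIRST(S) = {λ, end, read}  (via P end H)
FIRST(P) = {λ, end, read}  (via Q read end, H end end, S P P)
FOLLOW(S) includes $ since S is the start symbol.
FOLLOW(P): in S::=P end H, P is followed by end H with FIRST {end}; in P::=S P P (occurrence 1), P is followed by P with FIRST {λ, end, read}; in P::=S P P (occurrence 1), the suffix after P is nullable (adds nothing new); in P::=S P P (occurrence 2), the suffix after P is empty (adds nothing new). Thus FOLLOW(P) = {end, read}.
FOLLOW(S): in P::=S P P, S is followed by P P with FIRST {λ, end, read}; in P::=S P P, the suffix after S is nullable, so FOLLOW(S) ⊇ FOLLOW(P) = {end, read}. Thus FOLLOW(S) = {$, end, read}.
FOLLOW(H): in S::=P end H, the suffix after H is empty, so FOLLOW(H) ⊇ FOLLOW(S) = {$, end, read}; in P::=H end end, H is followed by end end with FIRST {end}. Thus FOLLOW(H) = {$, end, read}.
FOLLOW(Q): in P::=Q read end, Q is followed by read end with FIRST {read}. Thus FOLLOW(Q) = {read}.

{end, read}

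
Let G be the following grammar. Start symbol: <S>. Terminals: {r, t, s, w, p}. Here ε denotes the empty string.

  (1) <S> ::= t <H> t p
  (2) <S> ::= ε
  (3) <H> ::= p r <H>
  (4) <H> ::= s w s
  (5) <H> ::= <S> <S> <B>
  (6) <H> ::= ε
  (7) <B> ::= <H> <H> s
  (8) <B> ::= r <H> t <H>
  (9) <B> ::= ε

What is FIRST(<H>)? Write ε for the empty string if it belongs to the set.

FIRST(<S>) = {ε, t}
FIRST(<H>) = {ε, p, r, s, t}  (via <S> <S> <B>)
FIRST(<B>) = {ε, p, r, s, t}  (via <H> <H> s)

{ε, p, r, s, t}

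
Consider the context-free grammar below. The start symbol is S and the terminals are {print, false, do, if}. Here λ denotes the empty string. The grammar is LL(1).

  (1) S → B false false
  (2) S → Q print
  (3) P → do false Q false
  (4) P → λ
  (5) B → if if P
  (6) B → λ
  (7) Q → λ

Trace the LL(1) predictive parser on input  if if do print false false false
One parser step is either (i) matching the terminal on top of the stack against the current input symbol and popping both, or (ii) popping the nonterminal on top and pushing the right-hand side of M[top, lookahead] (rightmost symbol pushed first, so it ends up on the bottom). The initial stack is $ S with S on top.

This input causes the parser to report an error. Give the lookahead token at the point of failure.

print

     Stack                           Input                               Action
  1  $ S                             if if do print false false false $  expand S → B false false
  2  $ false false B                 if if do print false false false $  expand B → if if P
  3  $ false false P if if           if if do print false false false $  match if
  4  $ false false P if              if do print false false false $     match if
  5  $ false false P                 do print false false false $        expand P → do false Q false
  6  $ false false false Q false do  do print false false false $        match do
  7  $ false false false Q false     print false false false $           error: top is terminal false but lookahead is print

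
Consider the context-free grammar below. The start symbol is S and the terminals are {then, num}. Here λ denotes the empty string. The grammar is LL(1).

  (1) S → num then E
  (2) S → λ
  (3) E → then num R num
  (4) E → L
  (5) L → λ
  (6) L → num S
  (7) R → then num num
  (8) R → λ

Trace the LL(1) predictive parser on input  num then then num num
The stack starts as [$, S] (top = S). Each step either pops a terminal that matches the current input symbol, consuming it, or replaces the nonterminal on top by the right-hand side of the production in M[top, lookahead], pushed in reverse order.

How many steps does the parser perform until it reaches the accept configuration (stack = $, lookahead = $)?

     Stack             Input                    Action
  1  $ S               num then then num num $  expand S → num then E
  2  $ E then num      num then then num num $  match num
  3  $ E then          then then num num $      match then
  4  $ E               then num num $           expand E → then num R num
  5  $ num R num then  then num num $           match then
  6  $ num R num       num num $                match num
  7  $ num R           num $                    expand R → λ
  8  $ num             num $                    match num
Accept reached after 8 steps.

8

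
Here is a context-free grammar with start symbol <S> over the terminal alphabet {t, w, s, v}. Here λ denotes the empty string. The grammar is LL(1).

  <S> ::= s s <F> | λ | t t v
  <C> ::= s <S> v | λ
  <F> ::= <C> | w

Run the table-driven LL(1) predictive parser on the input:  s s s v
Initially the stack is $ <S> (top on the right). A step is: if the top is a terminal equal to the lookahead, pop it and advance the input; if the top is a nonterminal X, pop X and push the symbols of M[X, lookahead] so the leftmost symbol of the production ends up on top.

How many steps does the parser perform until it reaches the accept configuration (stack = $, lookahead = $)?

step 1: stack=$ <S>  input=s s s v $  — expand <S> ::= s s <F>
step 2: stack=$ <F> s s  input=s s s v $  — match s
step 3: stack=$ <F> s  input=s s v $  — match s
step 4: stack=$ <F>  input=s v $  — expand <F> ::= <C>
step 5: stack=$ <C>  input=s v $  — expand <C> ::= s <S> v
step 6: stack=$ v <S> s  input=s v $  — match s
step 7: stack=$ v <S>  input=v $  — expand <S> ::= λ
step 8: stack=$ v  input=v $  — match v
Accept reached after 8 steps.

8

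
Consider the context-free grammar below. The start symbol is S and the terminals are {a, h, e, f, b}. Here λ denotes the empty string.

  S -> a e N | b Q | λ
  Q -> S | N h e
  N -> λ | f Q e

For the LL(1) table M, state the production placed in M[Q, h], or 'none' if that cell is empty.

Q -> N h e

FIRST(S) = {λ, a, b}
FIRST(N) = {λ, f}
FIRST(Q) = {λ, a, b, f, h}  (via S, N h e)
FOLLOW(S) includes $ since S is the start symbol.
FOLLOW(S): in Q->S, the suffix after S is empty, so FOLLOW(S) ⊇ FOLLOW(Q) = {$, e}. Thus FOLLOW(S) = {$, e}.
FOLLOW(Q): in S->b Q, the suffix after Q is empty, so FOLLOW(Q) ⊇ FOLLOW(S) = {$, e}; in N->f Q e, Q is followed by e with FIRST {e}. Thus FOLLOW(Q) = {$, e}.
For Q -> S: FIRST(S) = {λ, a, b}, so it goes in M[Q, t] for t ∈ {a, b}; since λ ∈ FIRST, also for every t ∈ FOLLOW(Q) = {$, e}.
For Q -> N h e: FIRST(N h e) = {f, h}, so it goes in M[Q, t] for t ∈ {f, h}.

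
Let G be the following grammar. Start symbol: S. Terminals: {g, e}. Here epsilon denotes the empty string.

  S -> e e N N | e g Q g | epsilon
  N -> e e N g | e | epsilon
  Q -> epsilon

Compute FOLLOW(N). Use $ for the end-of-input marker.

{$, e, g}

FIRST(S) = {epsilon, e}
FIRST(N) = {epsilon, e}
FIRST(Q) = {epsilon}
FOLLOW(S) includes $ since S is the start symbol.
FOLLOW(S): S appears on no right-hand side. Thus FOLLOW(S) = {$}.
FOLLOW(N): in S->e e N N (occurrence 1), N is followed by N with FIRST {epsilon, e}; in S->e e N N (occurrence 1), the suffix after N is nullable, so FOLLOW(N) ⊇ FOLLOW(S) = {$}; in S->e e N N (occurrence 2), the suffix after N is empty, so FOLLOW(N) ⊇ FOLLOW(S) = {$}; in N->e e N g, N is followed by g with FIRST {g}. Thus FOLLOW(N) = {$, e, g}.
FOLLOW(Q): in S->e g Q g, Q is followed by g with FIRST {g}. Thus FOLLOW(Q) = {g}.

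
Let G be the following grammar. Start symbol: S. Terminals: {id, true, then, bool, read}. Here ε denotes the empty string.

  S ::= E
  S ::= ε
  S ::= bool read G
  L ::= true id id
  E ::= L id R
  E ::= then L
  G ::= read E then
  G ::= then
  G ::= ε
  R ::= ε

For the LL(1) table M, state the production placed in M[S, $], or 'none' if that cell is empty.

S ::= ε

FIRST(L) = {true}
FIRST(G) = {ε, read, then}
FIRST(R) = {ε}
FIRST(E) = {then, true}  (via L id R)
FIRST(S) = {ε, bool, then, true}  (via E)
FOLLOW(S) includes $ since S is the start symbol.
FOLLOW(S): S appears on no right-hand side. Thus FOLLOW(S) = {$}.
For S ::= E: FIRST(E) = {then, true}, so it goes in M[S, t] for t ∈ {then, true}.
For S ::= ε: FIRST(ε) = {ε}, so it goes in M[S, t] for t ∈ {}; since ε ∈ FIRST, also for every t ∈ FOLLOW(S) = {$}.
For S ::= bool read G: FIRST(bool read G) = {bool}, so it goes in M[S, t] for t ∈ {bool}.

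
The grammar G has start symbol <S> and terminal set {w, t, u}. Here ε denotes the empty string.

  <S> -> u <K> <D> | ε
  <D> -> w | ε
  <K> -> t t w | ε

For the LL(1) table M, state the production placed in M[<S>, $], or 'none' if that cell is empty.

<S> -> ε

FIRST(<S>) = {ε, u}
FIRST(<D>) = {ε, w}
FIRST(<K>) = {ε, t}
FOLLOW(<S>) includes $ since <S> is the start symbol.
FOLLOW(<S>): <S> appears on no right-hand side. Thus FOLLOW(<S>) = {$}.
For <S> -> u <K> <D>: FIRST(u <K> <D>) = {u}, so it goes in M[<S>, t] for t ∈ {u}.
For <S> -> ε: FIRST(ε) = {ε}, so it goes in M[<S>, t] for t ∈ {}; since ε ∈ FIRST, also for every t ∈ FOLLOW(<S>) = {$}.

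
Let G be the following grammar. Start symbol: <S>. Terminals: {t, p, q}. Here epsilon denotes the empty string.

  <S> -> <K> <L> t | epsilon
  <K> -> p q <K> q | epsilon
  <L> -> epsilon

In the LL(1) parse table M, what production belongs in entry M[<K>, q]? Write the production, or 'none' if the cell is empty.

FIRST(<K>) = {epsilon, p}
FIRST(<L>) = {epsilon}
FIRST(<S>) = {epsilon, p, t}  (via <K> <L> t)
FOLLOW(<S>) includes $ since <S> is the start symbol.
FOLLOW(<K>): in <S>-><K> <L> t, <K> is followed by <L> t with FIRST {t}; in <K>->p q <K> q, <K> is followed by q with FIRST {q}. Thus FOLLOW(<K>) = {q, t}.
For <K> -> p q <K> q: FIRST(p q <K> q) = {p}, so it goes in M[<K>, t] for t ∈ {p}.
For <K> -> epsilon: FIRST(epsilon) = {epsilon}, so it goes in M[<K>, t] for t ∈ {}; since epsilon ∈ FIRST, also for every t ∈ FOLLOW(<K>) = {q, t}.

<K> -> epsilon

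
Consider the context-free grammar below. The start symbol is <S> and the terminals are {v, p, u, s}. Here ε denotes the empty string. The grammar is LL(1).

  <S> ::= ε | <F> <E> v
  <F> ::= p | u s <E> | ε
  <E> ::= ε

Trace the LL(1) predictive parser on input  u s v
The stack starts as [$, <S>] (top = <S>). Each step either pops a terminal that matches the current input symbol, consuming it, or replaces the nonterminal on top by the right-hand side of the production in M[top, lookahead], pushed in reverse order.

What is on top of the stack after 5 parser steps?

     Stack            Input    Action
  1  $ <S>            u s v $  expand <S> ::= <F> <E> v
  2  $ v <E> <F>      u s v $  expand <F> ::= u s <E>
  3  $ v <E> <E> s u  u s v $  match u
  4  $ v <E> <E> s    s v $    match s
  5  $ v <E> <E>      v $      expand <E> ::= ε
Stack after step 5: $ v <E> (top = <E>).

<E>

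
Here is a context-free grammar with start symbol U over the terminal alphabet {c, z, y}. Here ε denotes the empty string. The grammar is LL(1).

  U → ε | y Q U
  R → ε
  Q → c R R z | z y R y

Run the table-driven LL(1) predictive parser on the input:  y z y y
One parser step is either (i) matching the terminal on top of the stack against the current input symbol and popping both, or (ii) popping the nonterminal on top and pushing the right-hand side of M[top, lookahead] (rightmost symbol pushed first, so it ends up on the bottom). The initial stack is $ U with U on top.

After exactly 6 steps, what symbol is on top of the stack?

y

     Stack        Input      Action
  1  $ U          y z y y $  expand U → y Q U
  2  $ U Q y      y z y y $  match y
  3  $ U Q        z y y $    expand Q → z y R y
  4  $ U y R y z  z y y $    match z
  5  $ U y R y    y y $      match y
  6  $ U y R      y $        expand R → ε
Stack after step 6: $ U y (top = y).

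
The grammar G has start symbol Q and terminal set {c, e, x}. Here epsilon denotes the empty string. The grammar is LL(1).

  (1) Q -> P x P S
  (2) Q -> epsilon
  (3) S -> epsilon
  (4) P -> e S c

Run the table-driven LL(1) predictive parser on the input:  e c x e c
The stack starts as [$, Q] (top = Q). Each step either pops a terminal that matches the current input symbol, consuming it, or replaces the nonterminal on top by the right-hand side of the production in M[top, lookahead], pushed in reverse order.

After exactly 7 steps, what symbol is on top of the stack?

e

step 1: stack=$ Q  input=e c x e c $  — expand Q -> P x P S
step 2: stack=$ S P x P  input=e c x e c $  — expand P -> e S c
step 3: stack=$ S P x c S e  input=e c x e c $  — match e
step 4: stack=$ S P x c S  input=c x e c $  — expand S -> epsilon
step 5: stack=$ S P x c  input=c x e c $  — match c
step 6: stack=$ S P x  input=x e c $  — match x
step 7: stack=$ S P  input=e c $  — expand P -> e S c
Stack after step 7: $ S c S e (top = e).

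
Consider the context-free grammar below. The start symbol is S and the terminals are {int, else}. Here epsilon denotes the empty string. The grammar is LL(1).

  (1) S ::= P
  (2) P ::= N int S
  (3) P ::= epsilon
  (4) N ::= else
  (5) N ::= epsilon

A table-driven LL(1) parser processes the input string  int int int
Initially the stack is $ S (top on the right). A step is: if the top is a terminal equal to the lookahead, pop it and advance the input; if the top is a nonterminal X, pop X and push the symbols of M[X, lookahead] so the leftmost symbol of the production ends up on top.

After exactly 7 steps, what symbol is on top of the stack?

int

step 1: stack=$ S  input=int int int $  — expand S ::= P
step 2: stack=$ P  input=int int int $  — expand P ::= N int S
step 3: stack=$ S int N  input=int int int $  — expand N ::= epsilon
step 4: stack=$ S int  input=int int int $  — match int
step 5: stack=$ S  input=int int $  — expand S ::= P
step 6: stack=$ P  input=int int $  — expand P ::= N int S
step 7: stack=$ S int N  input=int int $  — expand N ::= epsilon
Stack after step 7: $ S int (top = int).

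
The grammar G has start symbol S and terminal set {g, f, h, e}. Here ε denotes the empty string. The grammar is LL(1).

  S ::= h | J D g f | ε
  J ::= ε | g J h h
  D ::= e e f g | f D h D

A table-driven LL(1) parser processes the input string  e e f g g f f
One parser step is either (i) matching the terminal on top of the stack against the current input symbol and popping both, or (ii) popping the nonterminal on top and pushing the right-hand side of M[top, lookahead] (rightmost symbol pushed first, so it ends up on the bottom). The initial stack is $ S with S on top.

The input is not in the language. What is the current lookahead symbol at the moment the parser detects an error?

      Stack          Input            Action
   1  $ S            e e f g g f f $  expand S ::= J D g f
   2  $ f g D J      e e f g g f f $  expand J ::= ε
   3  $ f g D        e e f g g f f $  expand D ::= e e f g
   4  $ f g g f e e  e e f g g f f $  match e
   5  $ f g g f e    e f g g f f $    match e
   6  $ f g g f      f g g f f $      match f
   7  $ f g g        g g f f $        match g
   8  $ f g          g f f $          match g
   9  $ f            f f $            match f
  10  $              f $              error: stack empty but input remains

f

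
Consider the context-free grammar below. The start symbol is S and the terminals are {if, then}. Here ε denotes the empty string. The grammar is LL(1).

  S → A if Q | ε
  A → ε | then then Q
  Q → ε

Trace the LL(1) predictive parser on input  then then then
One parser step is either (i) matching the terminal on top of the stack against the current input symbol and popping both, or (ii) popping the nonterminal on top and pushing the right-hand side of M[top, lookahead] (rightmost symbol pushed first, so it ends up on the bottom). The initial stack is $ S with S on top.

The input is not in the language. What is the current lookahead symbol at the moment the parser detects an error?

then

     Stack               Input             Action
  1  $ S                 then then then $  expand S → A if Q
  2  $ Q if A            then then then $  expand A → then then Q
  3  $ Q if Q then then  then then then $  match then
  4  $ Q if Q then       then then $       match then
  5  $ Q if Q            then $            error: M[Q, then] is empty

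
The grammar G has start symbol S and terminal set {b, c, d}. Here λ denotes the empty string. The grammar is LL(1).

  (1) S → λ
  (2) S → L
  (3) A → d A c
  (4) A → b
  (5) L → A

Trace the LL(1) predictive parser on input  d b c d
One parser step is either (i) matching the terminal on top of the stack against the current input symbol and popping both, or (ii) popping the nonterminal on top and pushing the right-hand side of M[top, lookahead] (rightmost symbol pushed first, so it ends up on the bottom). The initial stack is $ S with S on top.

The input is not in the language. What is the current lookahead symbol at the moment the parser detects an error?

step 1: stack=$ S  input=d b c d $  — expand S → L
step 2: stack=$ L  input=d b c d $  — expand L → A
step 3: stack=$ A  input=d b c d $  — expand A → d A c
step 4: stack=$ c A d  input=d b c d $  — match d
step 5: stack=$ c A  input=b c d $  — expand A → b
step 6: stack=$ c b  input=b c d $  — match b
step 7: stack=$ c  input=c d $  — match c
step 8: stack=$  input=d $  — error: stack empty but input remains

d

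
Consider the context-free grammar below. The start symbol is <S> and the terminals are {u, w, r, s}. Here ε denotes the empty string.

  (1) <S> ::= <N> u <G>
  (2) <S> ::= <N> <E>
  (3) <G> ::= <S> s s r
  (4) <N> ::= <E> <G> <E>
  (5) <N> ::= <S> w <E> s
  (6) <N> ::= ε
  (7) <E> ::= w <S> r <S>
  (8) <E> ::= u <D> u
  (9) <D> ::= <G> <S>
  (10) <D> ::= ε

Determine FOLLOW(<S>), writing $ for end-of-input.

{$, r, s, u, w}

FIRST(<E>): from <E>::=w <S> r <S> we get {w}; from <E>::=u <D> u we get {u}. So FIRST(<E>) = {u, w}.
FIRST(<S>): from <S>::=<N> u <G> we get {u, w}; from <S>::=<N> <E> we get {u, w}. So FIRST(<S>) = {u, w}.
FIRST(<G>): from <G>::=<S> s s r we get {u, w}. So FIRST(<G>) = {u, w}.
FIRST(<N>): from <N>::=<E> <G> <E> we get {u, w}; from <N>::=<S> w <E> s we get {u, w}; from <N>::=ε we get {ε}. So FIRST(<N>) = {ε, u, w}.
FIRST(<D>): from <D>::=<G> <S> we get {u, w}; from <D>::=ε we get {ε}. So FIRST(<D>) = {ε, u, w}.
FOLLOW(<S>) includes $ since <S> is the start symbol.
FOLLOW(<N>): in <S>::=<N> u <G>, <N> is followed by u <G> with FIRST {u}; in <S>::=<N> <E>, <N> is followed by <E> with FIRST {u, w}. Thus FOLLOW(<N>) = {u, w}.
FOLLOW(<D>): in <E>::=u <D> u, <D> is followed by u with FIRST {u}. Thus FOLLOW(<D>) = {u}.
FOLLOW(<S>): in <G>::=<S> s s r, <S> is followed by s s r with FIRST {s}; in <N>::=<S> w <E> s, <S> is followed by w <E> s with FIRST {w}; in <E>::=w <S> r <S> (occurrence 1), <S> is followed by r <S> with FIRST {r}; in <E>::=w <S> r <S> (occurrence 2), the suffix after <S> is empty, so FOLLOW(<S>) ⊇ FOLLOW(<E>) = {$, r, s, u, w}; in <D>::=<G> <S>, the suffix after <S> is empty, so FOLLOW(<S>) ⊇ FOLLOW(<D>) = {u}. Thus FOLLOW(<S>) = {$, r, s, u, w}.
FOLLOW(<G>): in <S>::=<N> u <G>, the suffix after <G> is empty, so FOLLOW(<G>) ⊇ FOLLOW(<S>) = {$, r, s, u, w}; in <N>::=<E> <G> <E>, <G> is followed by <E> with FIRST {u, w}; in <D>::=<G> <S>, <G> is followed by <S> with FIRST {u, w}. Thus FOLLOW(<G>) = {$, r, s, u, w}.
FOLLOW(<E>): in <S>::=<N> <E>, the suffix after <E> is empty, so FOLLOW(<E>) ⊇ FOLLOW(<S>) = {$, r, s, u, w}; in <N>::=<E> <G> <E> (occurrence 1), <E> is followed by <G> <E> with FIRST {u, w}; in <N>::=<E> <G> <E> (occurrence 2), the suffix after <E> is empty, so FOLLOW(<E>) ⊇ FOLLOW(<N>) = {u, w}; in <N>::=<S> w <E> s, <E> is followed by s with FIRST {s}. Thus FOLLOW(<E>) = {$, r, s, u, w}.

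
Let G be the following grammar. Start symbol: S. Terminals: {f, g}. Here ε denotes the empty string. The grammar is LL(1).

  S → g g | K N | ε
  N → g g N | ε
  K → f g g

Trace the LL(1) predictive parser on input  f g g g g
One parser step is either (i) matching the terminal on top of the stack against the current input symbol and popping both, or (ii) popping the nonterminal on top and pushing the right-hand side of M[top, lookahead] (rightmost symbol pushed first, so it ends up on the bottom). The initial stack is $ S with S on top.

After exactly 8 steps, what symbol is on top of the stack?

     Stack      Input        Action
  1  $ S        f g g g g $  expand S → K N
  2  $ N K      f g g g g $  expand K → f g g
  3  $ N g g f  f g g g g $  match f
  4  $ N g g    g g g g $    match g
  5  $ N g      g g g $      match g
  6  $ N        g g $        expand N → g g N
  7  $ N g g    g g $        match g
  8  $ N g      g $          match g
Stack after step 8: $ N (top = N).

N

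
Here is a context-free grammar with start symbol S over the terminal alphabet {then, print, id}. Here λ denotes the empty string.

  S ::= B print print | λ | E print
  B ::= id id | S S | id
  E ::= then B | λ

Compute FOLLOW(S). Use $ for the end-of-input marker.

{$, id, print, then}

FIRST(E) = {λ, then}
FIRST(S) = {λ, id, print, then}  (via B print print, E print)
FIRST(B) = {λ, id, print, then}  (via S S)
FOLLOW(S) includes $ since S is the start symbol.
FOLLOW(E): in S::=E print, E is followed by print with FIRST {print}. Thus FOLLOW(E) = {print}.
FOLLOW(B): in S::=B print print, B is followed by print print with FIRST {print}; in E::=then B, the suffix after B is empty, so FOLLOW(B) ⊇ FOLLOW(E) = {print}. Thus FOLLOW(B) = {print}.
FOLLOW(S): in B::=S S (occurrence 1), S is followed by S with FIRST {λ, id, print, then}; in B::=S S (occurrence 1), the suffix after S is nullable, so FOLLOW(S) ⊇ FOLLOW(B) = {print}; in B::=S S (occurrence 2), the suffix after S is empty, so FOLLOW(S) ⊇ FOLLOW(B) = {print}. Thus FOLLOW(S) = {$, id, print, then}.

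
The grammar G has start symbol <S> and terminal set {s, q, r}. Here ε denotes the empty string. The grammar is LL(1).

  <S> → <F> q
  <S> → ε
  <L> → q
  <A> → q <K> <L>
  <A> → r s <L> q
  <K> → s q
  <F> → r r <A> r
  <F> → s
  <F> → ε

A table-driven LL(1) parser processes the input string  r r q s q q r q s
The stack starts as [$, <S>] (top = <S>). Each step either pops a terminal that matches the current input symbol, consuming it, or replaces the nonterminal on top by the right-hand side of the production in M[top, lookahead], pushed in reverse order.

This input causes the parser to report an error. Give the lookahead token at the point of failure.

step 1: stack=$ <S>  input=r r q s q q r q s $  — expand <S> → <F> q
step 2: stack=$ q <F>  input=r r q s q q r q s $  — expand <F> → r r <A> r
step 3: stack=$ q r <A> r r  input=r r q s q q r q s $  — match r
step 4: stack=$ q r <A> r  input=r q s q q r q s $  — match r
step 5: stack=$ q r <A>  input=q s q q r q s $  — expand <A> → q <K> <L>
step 6: stack=$ q r <L> <K> q  input=q s q q r q s $  — match q
step 7: stack=$ q r <L> <K>  input=s q q r q s $  — expand <K> → s q
step 8: stack=$ q r <L> q s  input=s q q r q s $  — match s
step 9: stack=$ q r <L> q  input=q q r q s $  — match q
step 10: stack=$ q r <L>  input=q r q s $  — expand <L> → q
step 11: stack=$ q r q  input=q r q s $  — match q
step 12: stack=$ q r  input=r q s $  — match r
step 13: stack=$ q  input=q s $  — match q
step 14: stack=$  input=s $  — error: stack empty but input remains

s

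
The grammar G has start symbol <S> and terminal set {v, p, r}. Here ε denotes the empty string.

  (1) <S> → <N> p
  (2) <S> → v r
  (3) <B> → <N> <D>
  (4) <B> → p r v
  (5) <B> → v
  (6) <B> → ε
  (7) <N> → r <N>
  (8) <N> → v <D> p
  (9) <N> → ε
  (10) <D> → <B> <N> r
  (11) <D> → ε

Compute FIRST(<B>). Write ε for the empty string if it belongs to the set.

{ε, p, r, v}

FIRST(<N>) = {ε, r, v}
FIRST(<S>) = {p, r, v}  (via <N> p)
FIRST(<B>) = {ε, p, r, v}  (via <N> <D>)
FIRST(<D>) = {ε, p, r, v}  (via <B> <N> r)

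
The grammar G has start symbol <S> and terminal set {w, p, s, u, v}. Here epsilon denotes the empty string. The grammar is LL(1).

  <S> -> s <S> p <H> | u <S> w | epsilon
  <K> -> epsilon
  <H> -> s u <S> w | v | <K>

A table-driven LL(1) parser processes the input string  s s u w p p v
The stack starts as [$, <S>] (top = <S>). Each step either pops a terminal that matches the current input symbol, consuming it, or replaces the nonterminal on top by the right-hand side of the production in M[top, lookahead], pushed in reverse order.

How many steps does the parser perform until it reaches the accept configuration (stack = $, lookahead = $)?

14

      Stack                  Input            Action
   1  $ <S>                  s s u w p p v $  expand <S> -> s <S> p <H>
   2  $ <H> p <S> s          s s u w p p v $  match s
   3  $ <H> p <S>            s u w p p v $    expand <S> -> s <S> p <H>
   4  $ <H> p <H> p <S> s    s u w p p v $    match s
   5  $ <H> p <H> p <S>      u w p p v $      expand <S> -> u <S> w
   6  $ <H> p <H> p w <S> u  u w p p v $      match u
   7  $ <H> p <H> p w <S>    w p p v $        expand <S> -> epsilon
   8  $ <H> p <H> p w        w p p v $        match w
   9  $ <H> p <H> p          p p v $          match p
  10  $ <H> p <H>            p v $            expand <H> -> <K>
  11  $ <H> p <K>            p v $            expand <K> -> epsilon
  12  $ <H> p                p v $            match p
  13  $ <H>                  v $              expand <H> -> v
  14  $ v                    v $              match v
Accept reached after 14 steps.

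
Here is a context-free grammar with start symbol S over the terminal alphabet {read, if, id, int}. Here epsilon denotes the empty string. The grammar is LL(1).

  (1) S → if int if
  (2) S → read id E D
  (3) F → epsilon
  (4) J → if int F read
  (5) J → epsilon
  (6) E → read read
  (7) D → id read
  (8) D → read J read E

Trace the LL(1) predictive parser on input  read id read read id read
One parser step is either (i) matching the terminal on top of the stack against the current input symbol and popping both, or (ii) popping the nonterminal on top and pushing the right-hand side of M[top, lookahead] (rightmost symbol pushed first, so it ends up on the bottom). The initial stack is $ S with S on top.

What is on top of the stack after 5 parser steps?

     Stack          Input                        Action
  1  $ S            read id read read id read $  expand S → read id E D
  2  $ D E id read  read id read read id read $  match read
  3  $ D E id       id read read id read $       match id
  4  $ D E          read read id read $          expand E → read read
  5  $ D read read  read read id read $          match read
Stack after step 5: $ D read (top = read).

read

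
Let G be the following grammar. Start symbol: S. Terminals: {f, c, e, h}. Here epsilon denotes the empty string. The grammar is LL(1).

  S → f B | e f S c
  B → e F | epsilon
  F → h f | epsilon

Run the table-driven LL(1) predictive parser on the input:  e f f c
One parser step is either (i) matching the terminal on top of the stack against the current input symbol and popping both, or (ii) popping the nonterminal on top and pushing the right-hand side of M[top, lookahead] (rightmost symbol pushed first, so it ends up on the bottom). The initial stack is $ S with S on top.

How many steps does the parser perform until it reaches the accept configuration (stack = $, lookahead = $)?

step 1: stack=$ S  input=e f f c $  — expand S → e f S c
step 2: stack=$ c S f e  input=e f f c $  — match e
step 3: stack=$ c S f  input=f f c $  — match f
step 4: stack=$ c S  input=f c $  — expand S → f B
step 5: stack=$ c B f  input=f c $  — match f
step 6: stack=$ c B  input=c $  — expand B → epsilon
step 7: stack=$ c  input=c $  — match c
Accept reached after 7 steps.

7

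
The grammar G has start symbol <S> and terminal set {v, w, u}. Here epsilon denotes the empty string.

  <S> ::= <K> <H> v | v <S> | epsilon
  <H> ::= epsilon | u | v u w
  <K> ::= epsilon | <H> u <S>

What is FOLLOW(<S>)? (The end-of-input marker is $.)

FIRST(<H>) = {epsilon, u, v}
FIRST(<K>) = {epsilon, u, v}  (via <H> u <S>)
FIRST(<S>) = {epsilon, u, v}  (via <K> <H> v)
FOLLOW(<S>) includes $ since <S> is the start symbol.
FOLLOW(<H>): in <S>::=<K> <H> v, <H> is followed by v with FIRST {v}; in <K>::=<H> u <S>, <H> is followed by u <S> with FIRST {u}. Thus FOLLOW(<H>) = {u, v}.
FOLLOW(<K>): in <S>::=<K> <H> v, <K> is followed by <H> v with FIRST {u, v}. Thus FOLLOW(<K>) = {u, v}.
FOLLOW(<S>): in <S>::=v <S>, the suffix after <S> is empty (adds nothing new); in <K>::=<H> u <S>, the suffix after <S> is empty, so FOLLOW(<S>) ⊇ FOLLOW(<K>) = {u, v}. Thus FOLLOW(<S>) = {$, u, v}.

{$, u, v}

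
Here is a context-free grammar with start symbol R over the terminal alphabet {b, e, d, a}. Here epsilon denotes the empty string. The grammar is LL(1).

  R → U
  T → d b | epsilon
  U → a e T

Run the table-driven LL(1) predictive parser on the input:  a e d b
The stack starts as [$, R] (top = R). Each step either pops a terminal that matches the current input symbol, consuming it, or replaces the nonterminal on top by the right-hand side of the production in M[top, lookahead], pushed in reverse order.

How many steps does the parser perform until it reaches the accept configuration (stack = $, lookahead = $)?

7

step 1: stack=$ R  input=a e d b $  — expand R → U
step 2: stack=$ U  input=a e d b $  — expand U → a e T
step 3: stack=$ T e a  input=a e d b $  — match a
step 4: stack=$ T e  input=e d b $  — match e
step 5: stack=$ T  input=d b $  — expand T → d b
step 6: stack=$ b d  input=d b $  — match d
step 7: stack=$ b  input=b $  — match b
Accept reached after 7 steps.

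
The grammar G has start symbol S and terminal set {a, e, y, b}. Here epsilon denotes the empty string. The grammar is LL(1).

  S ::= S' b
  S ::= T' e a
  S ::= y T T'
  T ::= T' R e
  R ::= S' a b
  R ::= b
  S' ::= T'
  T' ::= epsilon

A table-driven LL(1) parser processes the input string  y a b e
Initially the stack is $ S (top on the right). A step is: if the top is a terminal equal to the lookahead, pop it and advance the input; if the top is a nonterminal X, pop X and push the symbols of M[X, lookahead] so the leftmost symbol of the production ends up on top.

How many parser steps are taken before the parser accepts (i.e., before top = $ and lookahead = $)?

step 1: stack=$ S  input=y a b e $  — expand S ::= y T T'
step 2: stack=$ T' T y  input=y a b e $  — match y
step 3: stack=$ T' T  input=a b e $  — expand T ::= T' R e
step 4: stack=$ T' e R T'  input=a b e $  — expand T' ::= epsilon
step 5: stack=$ T' e R  input=a b e $  — expand R ::= S' a b
step 6: stack=$ T' e b a S'  input=a b e $  — expand S' ::= T'
step 7: stack=$ T' e b a T'  input=a b e $  — expand T' ::= epsilon
step 8: stack=$ T' e b a  input=a b e $  — match a
step 9: stack=$ T' e b  input=b e $  — match b
step 10: stack=$ T' e  input=e $  — match e
step 11: stack=$ T'  input=$  — expand T' ::= epsilon
Accept reached after 11 steps.

11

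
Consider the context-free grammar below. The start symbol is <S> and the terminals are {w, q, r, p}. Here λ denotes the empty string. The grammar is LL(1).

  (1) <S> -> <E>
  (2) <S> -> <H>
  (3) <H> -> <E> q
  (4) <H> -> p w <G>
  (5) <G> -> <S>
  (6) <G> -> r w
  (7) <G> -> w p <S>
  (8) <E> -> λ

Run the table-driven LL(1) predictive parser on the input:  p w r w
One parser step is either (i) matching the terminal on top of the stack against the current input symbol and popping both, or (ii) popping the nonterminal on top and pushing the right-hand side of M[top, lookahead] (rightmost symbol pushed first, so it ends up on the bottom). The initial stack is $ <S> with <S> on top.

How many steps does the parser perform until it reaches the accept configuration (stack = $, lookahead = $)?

7

     Stack      Input      Action
  1  $ <S>      p w r w $  expand <S> -> <H>
  2  $ <H>      p w r w $  expand <H> -> p w <G>
  3  $ <G> w p  p w r w $  match p
  4  $ <G> w    w r w $    match w
  5  $ <G>      r w $      expand <G> -> r w
  6  $ w r      r w $      match r
  7  $ w        w $        match w
Accept reached after 7 steps.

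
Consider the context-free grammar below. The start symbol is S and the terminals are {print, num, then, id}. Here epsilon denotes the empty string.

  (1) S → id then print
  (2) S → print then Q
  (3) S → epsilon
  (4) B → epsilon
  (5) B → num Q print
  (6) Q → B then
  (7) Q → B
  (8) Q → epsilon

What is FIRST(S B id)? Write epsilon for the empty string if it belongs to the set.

FIRST(S): from S→id then print we get {id}; from S→print then Q we get {print}; from S→epsilon we get {epsilon}. So FIRST(S) = {epsilon, id, print}.
FIRST(B): from B→epsilon we get {epsilon}; from B→num Q print we get {num}. So FIRST(B) = {epsilon, num}.
FIRST(Q): from Q→B then we get {num, then}; from Q→B we get {epsilon, num}; from Q→epsilon we get {epsilon}. So FIRST(Q) = {epsilon, num, then}.
FIRST(S B id): take FIRST of each symbol in turn, carrying on past any symbol whose FIRST contains epsilon; result {id, num, print}.

{id, num, print}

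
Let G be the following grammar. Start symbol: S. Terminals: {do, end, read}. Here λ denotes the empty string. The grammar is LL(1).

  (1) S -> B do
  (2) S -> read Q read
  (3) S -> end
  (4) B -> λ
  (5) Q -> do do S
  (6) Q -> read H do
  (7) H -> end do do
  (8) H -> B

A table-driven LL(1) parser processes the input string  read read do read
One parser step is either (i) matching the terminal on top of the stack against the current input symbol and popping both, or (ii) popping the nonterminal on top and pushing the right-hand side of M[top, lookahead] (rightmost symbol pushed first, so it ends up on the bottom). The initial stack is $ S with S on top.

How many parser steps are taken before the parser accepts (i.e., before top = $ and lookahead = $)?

8

step 1: stack=$ S  input=read read do read $  — expand S -> read Q read
step 2: stack=$ read Q read  input=read read do read $  — match read
step 3: stack=$ read Q  input=read do read $  — expand Q -> read H do
step 4: stack=$ read do H read  input=read do read $  — match read
step 5: stack=$ read do H  input=do read $  — expand H -> B
step 6: stack=$ read do B  input=do read $  — expand B -> λ
step 7: stack=$ read do  input=do read $  — match do
step 8: stack=$ read  input=read $  — match read
Accept reached after 8 steps.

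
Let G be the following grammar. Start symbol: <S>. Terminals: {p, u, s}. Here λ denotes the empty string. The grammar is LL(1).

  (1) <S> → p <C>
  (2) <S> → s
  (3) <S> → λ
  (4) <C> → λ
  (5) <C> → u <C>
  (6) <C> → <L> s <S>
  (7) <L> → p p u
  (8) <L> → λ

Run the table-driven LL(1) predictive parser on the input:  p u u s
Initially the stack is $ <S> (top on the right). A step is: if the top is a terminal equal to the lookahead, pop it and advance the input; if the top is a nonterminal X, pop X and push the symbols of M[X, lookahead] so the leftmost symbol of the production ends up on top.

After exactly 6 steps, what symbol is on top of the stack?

step 1: stack=$ <S>  input=p u u s $  — expand <S> → p <C>
step 2: stack=$ <C> p  input=p u u s $  — match p
step 3: stack=$ <C>  input=u u s $  — expand <C> → u <C>
step 4: stack=$ <C> u  input=u u s $  — match u
step 5: stack=$ <C>  input=u s $  — expand <C> → u <C>
step 6: stack=$ <C> u  input=u s $  — match u
Stack after step 6: $ <C> (top = <C>).

<C>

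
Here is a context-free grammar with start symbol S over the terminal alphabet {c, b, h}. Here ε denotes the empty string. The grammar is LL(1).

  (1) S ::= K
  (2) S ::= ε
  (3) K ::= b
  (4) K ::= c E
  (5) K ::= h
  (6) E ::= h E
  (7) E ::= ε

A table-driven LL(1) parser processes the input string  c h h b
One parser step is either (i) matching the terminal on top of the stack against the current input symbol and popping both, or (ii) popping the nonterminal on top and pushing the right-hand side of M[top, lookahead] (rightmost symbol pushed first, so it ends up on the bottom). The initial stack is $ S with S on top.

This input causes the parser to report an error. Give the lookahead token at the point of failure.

b

step 1: stack=$ S  input=c h h b $  — expand S ::= K
step 2: stack=$ K  input=c h h b $  — expand K ::= c E
step 3: stack=$ E c  input=c h h b $  — match c
step 4: stack=$ E  input=h h b $  — expand E ::= h E
step 5: stack=$ E h  input=h h b $  — match h
step 6: stack=$ E  input=h b $  — expand E ::= h E
step 7: stack=$ E h  input=h b $  — match h
step 8: stack=$ E  input=b $  — error: M[E, b] is empty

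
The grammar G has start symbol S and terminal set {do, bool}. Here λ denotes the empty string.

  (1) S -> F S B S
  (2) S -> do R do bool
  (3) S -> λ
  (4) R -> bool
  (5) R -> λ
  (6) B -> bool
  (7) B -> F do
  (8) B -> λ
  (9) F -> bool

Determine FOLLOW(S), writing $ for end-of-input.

FIRST(R): from R->bool we get {bool}; from R->λ we get {λ}. So FIRST(R) = {λ, bool}.
FIRST(F): from F->bool we get {bool}. So FIRST(F) = {bool}.
FIRST(S): from S->F S B S we get {bool}; from S->do R do bool we get {do}; from S->λ we get {λ}. So FIRST(S) = {λ, bool, do}.
FIRST(B): from B->bool we get {bool}; from B->F do we get {bool}; from B->λ we get {λ}. So FIRST(B) = {λ, bool}.
FOLLOW(S) includes $ since S is the start symbol.
FOLLOW(S): in S->F S B S (occurrence 1), S is followed by B S with FIRST {λ, bool, do}; in S->F S B S (occurrence 1), the suffix after S is nullable (adds nothing new); in S->F S B S (occurrence 2), the suffix after S is empty (adds nothing new). Thus FOLLOW(S) = {$, bool, do}.
FOLLOW(R): in S->do R do bool, R is followed by do bool with FIRST {do}. Thus FOLLOW(R) = {do}.
FOLLOW(B): in S->F S B S, B is followed by S with FIRST {λ, bool, do}; in S->F S B S, the suffix after B is nullable, so FOLLOW(B) ⊇ FOLLOW(S) = {$, bool, do}. Thus FOLLOW(B) = {$, bool, do}.
FOLLOW(F): in S->F S B S, F is followed by S B S with FIRST {λ, bool, do}; in S->F S B S, the suffix after F is nullable, so FOLLOW(F) ⊇ FOLLOW(S) = {$, bool, do}; in B->F do, F is followed by do with FIRST {do}. Thus FOLLOW(F) = {$, bool, do}.

{$, bool, do}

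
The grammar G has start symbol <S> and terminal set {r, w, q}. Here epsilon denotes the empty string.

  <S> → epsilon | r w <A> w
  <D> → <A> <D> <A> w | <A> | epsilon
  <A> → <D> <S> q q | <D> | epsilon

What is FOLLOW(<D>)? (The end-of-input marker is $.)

FIRST(<S>): from <S>→epsilon we get {epsilon}; from <S>→r w <A> w we get {r}. So FIRST(<S>) = {epsilon, r}.
FIRST(<D>): from <D>→<A> <D> <A> w we get {q, r, w}; from <D>→<A> we get {epsilon, q, r, w}; from <D>→epsilon we get {epsilon}. So FIRST(<D>) = {epsilon, q, r, w}.
FIRST(<A>): from <A>→<D> <S> q q we get {q, r, w}; from <A>→<D> we get {epsilon, q, r, w}; from <A>→epsilon we get {epsilon}. So FIRST(<A>) = {epsilon, q, r, w}.
FOLLOW(<S>) includes $ since <S> is the start symbol.
FOLLOW(<S>): in <A>→<D> <S> q q, <S> is followed by q q with FIRST {q}. Thus FOLLOW(<S>) = {$, q}.
FOLLOW(<D>): in <D>→<A> <D> <A> w, <D> is followed by <A> w with FIRST {q, r, w}; in <A>→<D> <S> q q, <D> is followed by <S> q q with FIRST {q, r}; in <A>→<D>, the suffix after <D> is empty, so FOLLOW(<D>) ⊇ FOLLOW(<A>) = {q, r, w}. Thus FOLLOW(<D>) = {q, r, w}.
FOLLOW(<A>): in <S>→r w <A> w, <A> is followed by w with FIRST {w}; in <D>→<A> <D> <A> w (occurrence 1), <A> is followed by <D> <A> w with FIRST {q, r, w}; in <D>→<A> <D> <A> w (occurrence 2), <A> is followed by w with FIRST {w}; in <D>→<A>, the suffix after <A> is empty, so FOLLOW(<A>) ⊇ FOLLOW(<D>) = {q, r, w}. Thus FOLLOW(<A>) = {q, r, w}.

{q, r, w}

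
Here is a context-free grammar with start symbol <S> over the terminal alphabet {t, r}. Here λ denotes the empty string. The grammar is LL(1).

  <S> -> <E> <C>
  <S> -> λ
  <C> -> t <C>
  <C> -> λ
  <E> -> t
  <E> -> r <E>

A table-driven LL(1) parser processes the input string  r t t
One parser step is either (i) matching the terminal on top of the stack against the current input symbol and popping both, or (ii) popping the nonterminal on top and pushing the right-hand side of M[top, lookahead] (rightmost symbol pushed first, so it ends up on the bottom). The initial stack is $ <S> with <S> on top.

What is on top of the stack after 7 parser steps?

step 1: stack=$ <S>  input=r t t $  — expand <S> -> <E> <C>
step 2: stack=$ <C> <E>  input=r t t $  — expand <E> -> r <E>
step 3: stack=$ <C> <E> r  input=r t t $  — match r
step 4: stack=$ <C> <E>  input=t t $  — expand <E> -> t
step 5: stack=$ <C> t  input=t t $  — match t
step 6: stack=$ <C>  input=t $  — expand <C> -> t <C>
step 7: stack=$ <C> t  input=t $  — match t
Stack after step 7: $ <C> (top = <C>).

<C>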